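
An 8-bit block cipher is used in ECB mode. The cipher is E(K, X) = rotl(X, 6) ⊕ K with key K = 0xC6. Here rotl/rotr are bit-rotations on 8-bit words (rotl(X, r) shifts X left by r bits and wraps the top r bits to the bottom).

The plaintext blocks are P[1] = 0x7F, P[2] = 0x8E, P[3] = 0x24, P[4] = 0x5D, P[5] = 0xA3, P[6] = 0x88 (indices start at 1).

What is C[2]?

C[2] = 0x65

ECB encryption: C_i = E(K, P_i).
C[2]: E(K, 0x8E) = 0x65.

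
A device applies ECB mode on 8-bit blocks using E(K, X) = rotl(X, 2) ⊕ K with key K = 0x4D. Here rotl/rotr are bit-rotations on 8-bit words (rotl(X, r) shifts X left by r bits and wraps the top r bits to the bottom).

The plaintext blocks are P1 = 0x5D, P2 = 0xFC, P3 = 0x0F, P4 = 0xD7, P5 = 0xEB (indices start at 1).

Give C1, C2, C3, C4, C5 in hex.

ECB encryption: C_i = E(K, P_i).
C1: E(K, 0x5D) = 0x38.
C2: E(K, 0xFC) = 0xBE.
C3: E(K, 0x0F) = 0x71.
C4: E(K, 0xD7) = 0x12.
C5: E(K, 0xEB) = 0xE2.

C1 = 0x38, C2 = 0xBE, C3 = 0x71, C4 = 0x12, C5 = 0xE2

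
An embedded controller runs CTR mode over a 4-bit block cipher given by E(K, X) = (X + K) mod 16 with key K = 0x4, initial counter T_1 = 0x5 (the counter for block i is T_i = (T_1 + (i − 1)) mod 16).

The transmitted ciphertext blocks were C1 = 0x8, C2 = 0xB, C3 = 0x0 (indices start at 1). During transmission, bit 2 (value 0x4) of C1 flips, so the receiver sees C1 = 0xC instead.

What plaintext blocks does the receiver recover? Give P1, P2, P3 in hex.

P1 = 0x5, P2 = 0x1, P3 = 0xB

CTR decryption: S_i = E(K, T_i) where T_i is the counter for block i; P_i = C_i ⊕ S_i.
Only C1 changed, to 0xC. In CTR, a change in C_i flips the same bit in P_i only; the keystream is unaffected. Decrypting the received ciphertext:
P1: T = 0x5, S = E(K, T) = 0x9; 0xC ⊕ 0x9 = 0x5.
P2: T = 0x6, S = E(K, T) = 0xA; 0xB ⊕ 0xA = 0x1.
P3: T = 0x7, S = E(K, T) = 0xB; 0x0 ⊕ 0xB = 0xB.
Blocks that differ from the original plaintext: P1.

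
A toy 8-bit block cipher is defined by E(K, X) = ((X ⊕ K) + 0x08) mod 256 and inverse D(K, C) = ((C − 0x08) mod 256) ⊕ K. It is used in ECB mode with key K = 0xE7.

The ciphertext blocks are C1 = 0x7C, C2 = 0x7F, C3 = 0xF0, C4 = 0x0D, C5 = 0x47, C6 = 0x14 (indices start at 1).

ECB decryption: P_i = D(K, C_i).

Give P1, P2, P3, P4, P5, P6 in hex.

P1: D(K, 0x7C) = 0x93.
P2: D(K, 0x7F) = 0x90.
P3: D(K, 0xF0) = 0x0F.
P4: D(K, 0x0D) = 0xE2.
P5: D(K, 0x47) = 0xD8.
P6: D(K, 0x14) = 0xEB.

P1 = 0x93, P2 = 0x90, P3 = 0x0F, P4 = 0xE2, P5 = 0xD8, P6 = 0xEB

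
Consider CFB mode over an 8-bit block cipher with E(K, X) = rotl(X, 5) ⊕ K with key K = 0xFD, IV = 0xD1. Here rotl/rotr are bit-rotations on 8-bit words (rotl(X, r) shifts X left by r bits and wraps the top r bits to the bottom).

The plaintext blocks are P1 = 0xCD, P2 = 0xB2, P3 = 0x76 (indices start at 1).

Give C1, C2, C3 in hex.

C1 = 0x0A, C2 = 0x0E, C3 = 0x4A

CFB encryption: C_i = P_i ⊕ E(K, C_{i−1}), with C_{0} = IV.
C1: E(K, 0xD1) = 0xC7; 0xCD ⊕ 0xC7 = 0x0A.
C2: E(K, 0x0A) = 0xBC; 0xB2 ⊕ 0xBC = 0x0E.
C3: E(K, 0x0E) = 0x3C; 0x76 ⊕ 0x3C = 0x4A.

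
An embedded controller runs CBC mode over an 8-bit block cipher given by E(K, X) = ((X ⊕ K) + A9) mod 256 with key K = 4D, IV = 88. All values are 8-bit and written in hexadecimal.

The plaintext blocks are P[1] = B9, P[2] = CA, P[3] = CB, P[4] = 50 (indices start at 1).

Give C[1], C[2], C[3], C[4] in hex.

CBC encryption: C_i = E(K, P_i ⊕ C_{i−1}), with C_{0} = IV.
C[1]: P[1] ⊕ 88 = 31; E(K, 31) = 25.
C[2]: P[2] ⊕ 25 = EF; E(K, EF) = 4B.
C[3]: P[3] ⊕ 4B = 80; E(K, 80) = 76.
C[4]: P[4] ⊕ 76 = 26; E(K, 26) = 14.

C[1] = 25, C[2] = 4B, C[3] = 76, C[4] = 14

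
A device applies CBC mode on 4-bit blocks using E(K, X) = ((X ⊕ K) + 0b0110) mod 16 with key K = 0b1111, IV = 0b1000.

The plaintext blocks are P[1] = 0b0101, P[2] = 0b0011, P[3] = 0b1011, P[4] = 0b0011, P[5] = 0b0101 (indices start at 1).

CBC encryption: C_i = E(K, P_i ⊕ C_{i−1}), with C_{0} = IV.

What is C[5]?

C[1]: P[1] ⊕ 0b1000 = 0b1101; E(K, 0b1101) = 0b1000.
C[2]: P[2] ⊕ 0b1000 = 0b1011; E(K, 0b1011) = 0b1010.
C[3]: P[3] ⊕ 0b1010 = 0b0001; E(K, 0b0001) = 0b0100.
C[4]: P[4] ⊕ 0b0100 = 0b0111; E(K, 0b0111) = 0b1110.
C[5]: P[5] ⊕ 0b1110 = 0b1011; E(K, 0b1011) = 0b1010.

C[5] = 0b1010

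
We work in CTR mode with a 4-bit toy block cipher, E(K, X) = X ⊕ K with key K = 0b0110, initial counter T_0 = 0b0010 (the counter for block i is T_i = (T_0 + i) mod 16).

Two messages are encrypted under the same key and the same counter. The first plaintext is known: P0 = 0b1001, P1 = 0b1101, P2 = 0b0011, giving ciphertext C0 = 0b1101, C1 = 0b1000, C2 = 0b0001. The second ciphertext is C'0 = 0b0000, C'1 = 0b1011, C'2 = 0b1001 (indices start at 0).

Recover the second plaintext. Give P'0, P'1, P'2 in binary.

In CTR with a reused counter, both messages share the same keystream S_i, so C_i ⊕ C'_i = P_i ⊕ P'_i and thus P'_i = P_i ⊕ C_i ⊕ C'_i.
P'0: 0b1001 ⊕ 0b1101 ⊕ 0b0000 = 0b0100.
P'1: 0b1101 ⊕ 0b1000 ⊕ 0b1011 = 0b1110.
P'2: 0b0011 ⊕ 0b0001 ⊕ 0b1001 = 0b1011.

P'0 = 0b0100, P'1 = 0b1110, P'2 = 0b1011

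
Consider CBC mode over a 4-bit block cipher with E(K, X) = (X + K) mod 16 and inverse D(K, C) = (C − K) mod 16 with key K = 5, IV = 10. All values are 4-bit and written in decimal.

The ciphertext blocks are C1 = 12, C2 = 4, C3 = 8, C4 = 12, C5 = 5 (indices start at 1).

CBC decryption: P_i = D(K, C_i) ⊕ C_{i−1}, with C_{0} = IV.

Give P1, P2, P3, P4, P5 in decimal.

P1: D(K, 12) = 7; 7 ⊕ 10 = 13.
P2: D(K, 4) = 15; 15 ⊕ 12 = 3.
P3: D(K, 8) = 3; 3 ⊕ 4 = 7.
P4: D(K, 12) = 7; 7 ⊕ 8 = 15.
P5: D(K, 5) = 0; 0 ⊕ 12 = 12.

P1 = 13, P2 = 3, P3 = 7, P4 = 15, P5 = 12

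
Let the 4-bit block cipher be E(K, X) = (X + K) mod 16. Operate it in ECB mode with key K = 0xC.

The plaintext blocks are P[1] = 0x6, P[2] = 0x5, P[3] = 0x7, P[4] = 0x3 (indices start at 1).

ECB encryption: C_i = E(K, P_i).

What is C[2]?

C[2]: E(K, 0x5) = 0x1.

C[2] = 0x1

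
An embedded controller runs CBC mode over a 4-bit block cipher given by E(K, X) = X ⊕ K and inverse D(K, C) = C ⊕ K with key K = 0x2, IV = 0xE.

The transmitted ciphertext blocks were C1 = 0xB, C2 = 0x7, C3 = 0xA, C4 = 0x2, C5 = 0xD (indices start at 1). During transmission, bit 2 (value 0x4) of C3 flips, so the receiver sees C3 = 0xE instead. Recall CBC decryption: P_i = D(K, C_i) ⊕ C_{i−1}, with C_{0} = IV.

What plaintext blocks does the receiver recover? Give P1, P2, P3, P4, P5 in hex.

P1 = 0x7, P2 = 0xE, P3 = 0xB, P4 = 0xE, P5 = 0xD

Only C3 changed, to 0xE. In CBC, a change in C_i garbles P_i and flips the same bit in P_{i+1}. Decrypting the received ciphertext:
P1: D(K, 0xB) = 0x9; 0x9 ⊕ 0xE = 0x7.
P2: D(K, 0x7) = 0x5; 0x5 ⊕ 0xB = 0xE.
P3: D(K, 0xE) = 0xC; 0xC ⊕ 0x7 = 0xB.
P4: D(K, 0x2) = 0x0; 0x0 ⊕ 0xE = 0xE.
P5: D(K, 0xD) = 0xF; 0xF ⊕ 0x2 = 0xD.
Blocks that differ from the original plaintext: P3, P4.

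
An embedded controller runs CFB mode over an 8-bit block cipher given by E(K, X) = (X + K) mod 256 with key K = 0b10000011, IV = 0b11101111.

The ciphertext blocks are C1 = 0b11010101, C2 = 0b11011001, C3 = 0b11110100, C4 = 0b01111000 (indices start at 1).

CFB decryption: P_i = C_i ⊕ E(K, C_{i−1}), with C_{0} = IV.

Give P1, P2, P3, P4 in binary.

P1 = 0b10100111, P2 = 0b10000001, P3 = 0b10101000, P4 = 0b00001111

P1: E(K, 0b11101111) = 0b01110010; 0b11010101 ⊕ 0b01110010 = 0b10100111.
P2: E(K, 0b11010101) = 0b01011000; 0b11011001 ⊕ 0b01011000 = 0b10000001.
P3: E(K, 0b11011001) = 0b01011100; 0b11110100 ⊕ 0b01011100 = 0b10101000.
P4: E(K, 0b11110100) = 0b01110111; 0b01111000 ⊕ 0b01110111 = 0b00001111.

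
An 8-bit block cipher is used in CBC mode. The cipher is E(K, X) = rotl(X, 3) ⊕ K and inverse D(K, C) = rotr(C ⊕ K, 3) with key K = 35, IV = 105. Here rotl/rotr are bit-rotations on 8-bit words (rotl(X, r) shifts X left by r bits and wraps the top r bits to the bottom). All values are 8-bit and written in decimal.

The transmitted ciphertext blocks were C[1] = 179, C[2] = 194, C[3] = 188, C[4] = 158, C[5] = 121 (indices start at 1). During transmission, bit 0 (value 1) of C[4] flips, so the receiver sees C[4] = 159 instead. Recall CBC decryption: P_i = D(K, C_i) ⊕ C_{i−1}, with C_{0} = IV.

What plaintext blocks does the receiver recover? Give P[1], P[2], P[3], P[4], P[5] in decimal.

Only C[4] changed, to 159. In CBC, a change in C_i garbles P_i and flips the same bit in P_{i+1}. Decrypting the received ciphertext:
P[1]: D(K, 179) = 18; 18 ⊕ 105 = 123.
P[2]: D(K, 194) = 60; 60 ⊕ 179 = 143.
P[3]: D(K, 188) = 243; 243 ⊕ 194 = 49.
P[4]: D(K, 159) = 151; 151 ⊕ 188 = 43.
P[5]: D(K, 121) = 75; 75 ⊕ 159 = 212.
Blocks that differ from the original plaintext: P[4], P[5].

P[1] = 123, P[2] = 143, P[3] = 49, P[4] = 43, P[5] = 212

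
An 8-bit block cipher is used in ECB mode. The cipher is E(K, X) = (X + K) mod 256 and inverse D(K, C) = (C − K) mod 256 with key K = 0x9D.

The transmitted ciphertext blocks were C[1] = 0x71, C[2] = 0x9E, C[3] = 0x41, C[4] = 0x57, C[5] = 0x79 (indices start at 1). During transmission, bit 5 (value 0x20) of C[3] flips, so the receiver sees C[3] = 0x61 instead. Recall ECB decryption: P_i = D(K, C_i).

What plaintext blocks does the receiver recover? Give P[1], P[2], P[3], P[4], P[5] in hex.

P[1] = 0xD4, P[2] = 0x01, P[3] = 0xC4, P[4] = 0xBA, P[5] = 0xDC

Only C[3] changed, to 0x61. In ECB, a change in C_i affects only P_i. Decrypting the received ciphertext:
P[1]: D(K, 0x71) = 0xD4.
P[2]: D(K, 0x9E) = 0x01.
P[3]: D(K, 0x61) = 0xC4.
P[4]: D(K, 0x57) = 0xBA.
P[5]: D(K, 0x79) = 0xDC.
Blocks that differ from the original plaintext: P[3].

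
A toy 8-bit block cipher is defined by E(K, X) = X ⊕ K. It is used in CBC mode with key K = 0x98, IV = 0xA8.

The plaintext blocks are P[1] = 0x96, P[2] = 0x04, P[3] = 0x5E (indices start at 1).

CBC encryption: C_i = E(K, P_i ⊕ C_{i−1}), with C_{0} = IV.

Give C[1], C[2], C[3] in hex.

C[1] = 0xA6, C[2] = 0x3A, C[3] = 0xFC

C[1]: P[1] ⊕ 0xA8 = 0x3E; E(K, 0x3E) = 0xA6.
C[2]: P[2] ⊕ 0xA6 = 0xA2; E(K, 0xA2) = 0x3A.
C[3]: P[3] ⊕ 0x3A = 0x64; E(K, 0x64) = 0xFC.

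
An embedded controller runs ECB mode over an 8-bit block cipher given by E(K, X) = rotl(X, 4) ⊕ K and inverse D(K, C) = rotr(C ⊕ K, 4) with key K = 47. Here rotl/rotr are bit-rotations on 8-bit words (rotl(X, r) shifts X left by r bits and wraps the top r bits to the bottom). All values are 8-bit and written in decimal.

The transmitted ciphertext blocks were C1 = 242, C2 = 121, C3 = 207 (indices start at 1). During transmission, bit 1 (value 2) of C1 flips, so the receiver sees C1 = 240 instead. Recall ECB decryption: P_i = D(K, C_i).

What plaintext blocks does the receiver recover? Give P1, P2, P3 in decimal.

Only C1 changed, to 240. In ECB, a change in C_i affects only P_i. Decrypting the received ciphertext:
P1: D(K, 240) = 253.
P2: D(K, 121) = 101.
P3: D(K, 207) = 14.
Blocks that differ from the original plaintext: P1.

P1 = 253, P2 = 101, P3 = 14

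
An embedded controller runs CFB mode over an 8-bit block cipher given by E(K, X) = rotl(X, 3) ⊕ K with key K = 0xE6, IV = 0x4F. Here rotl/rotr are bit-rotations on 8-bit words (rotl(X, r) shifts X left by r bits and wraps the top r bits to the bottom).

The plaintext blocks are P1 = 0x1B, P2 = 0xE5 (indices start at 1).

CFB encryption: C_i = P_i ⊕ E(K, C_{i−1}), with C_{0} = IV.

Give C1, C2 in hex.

C1 = 0x87, C2 = 0x3F

C1: E(K, 0x4F) = 0x9C; 0x1B ⊕ 0x9C = 0x87.
C2: E(K, 0x87) = 0xDA; 0xE5 ⊕ 0xDA = 0x3F.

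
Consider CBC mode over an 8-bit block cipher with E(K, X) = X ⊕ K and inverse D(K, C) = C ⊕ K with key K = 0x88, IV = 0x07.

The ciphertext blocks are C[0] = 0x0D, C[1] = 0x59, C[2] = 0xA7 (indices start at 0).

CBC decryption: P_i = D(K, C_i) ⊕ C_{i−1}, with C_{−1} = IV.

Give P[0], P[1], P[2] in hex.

P[0]: D(K, 0x0D) = 0x85; 0x85 ⊕ 0x07 = 0x82.
P[1]: D(K, 0x59) = 0xD1; 0xD1 ⊕ 0x0D = 0xDC.
P[2]: D(K, 0xA7) = 0x2F; 0x2F ⊕ 0x59 = 0x76.

P[0] = 0x82, P[1] = 0xDC, P[2] = 0x76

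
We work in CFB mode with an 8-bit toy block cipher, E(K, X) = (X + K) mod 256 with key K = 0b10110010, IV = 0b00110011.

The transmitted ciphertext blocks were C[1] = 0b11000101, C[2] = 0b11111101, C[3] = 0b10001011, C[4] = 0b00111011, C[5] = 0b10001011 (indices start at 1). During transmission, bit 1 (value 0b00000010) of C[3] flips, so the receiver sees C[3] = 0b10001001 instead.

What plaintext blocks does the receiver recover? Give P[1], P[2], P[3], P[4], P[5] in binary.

CFB decryption: P_i = C_i ⊕ E(K, C_{i−1}), with C_{0} = IV.
Only C[3] changed, to 0b10001001. In CFB, a change in C_i flips the same bit in P_i and garbles P_{i+1}. Decrypting the received ciphertext:
P[1]: E(K, 0b00110011) = 0b11100101; 0b11000101 ⊕ 0b11100101 = 0b00100000.
P[2]: E(K, 0b11000101) = 0b01110111; 0b11111101 ⊕ 0b01110111 = 0b10001010.
P[3]: E(K, 0b11111101) = 0b10101111; 0b10001001 ⊕ 0b10101111 = 0b00100110.
P[4]: E(K, 0b10001001) = 0b00111011; 0b00111011 ⊕ 0b00111011 = 0b00000000.
P[5]: E(K, 0b00111011) = 0b11101101; 0b10001011 ⊕ 0b11101101 = 0b01100110.
Blocks that differ from the original plaintext: P[3], P[4].

P[1] = 0b00100000, P[2] = 0b10001010, P[3] = 0b00100110, P[4] = 0b00000000, P[5] = 0b01100110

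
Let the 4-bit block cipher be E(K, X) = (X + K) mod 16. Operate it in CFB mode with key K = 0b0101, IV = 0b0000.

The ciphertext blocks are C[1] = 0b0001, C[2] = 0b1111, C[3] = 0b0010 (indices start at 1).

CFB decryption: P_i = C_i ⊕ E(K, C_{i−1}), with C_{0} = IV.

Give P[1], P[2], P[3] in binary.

P[1]: E(K, 0b0000) = 0b0101; 0b0001 ⊕ 0b0101 = 0b0100.
P[2]: E(K, 0b0001) = 0b0110; 0b1111 ⊕ 0b0110 = 0b1001.
P[3]: E(K, 0b1111) = 0b0100; 0b0010 ⊕ 0b0100 = 0b0110.

P[1] = 0b0100, P[2] = 0b1001, P[3] = 0b0110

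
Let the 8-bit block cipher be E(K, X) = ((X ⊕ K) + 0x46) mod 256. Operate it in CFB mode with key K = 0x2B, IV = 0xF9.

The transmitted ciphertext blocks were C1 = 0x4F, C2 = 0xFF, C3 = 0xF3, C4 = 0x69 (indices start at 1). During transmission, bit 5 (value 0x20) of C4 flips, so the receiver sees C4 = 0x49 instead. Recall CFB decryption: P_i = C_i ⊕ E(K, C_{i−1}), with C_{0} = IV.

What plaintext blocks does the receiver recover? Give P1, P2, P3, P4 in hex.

P1 = 0x57, P2 = 0x55, P3 = 0xE9, P4 = 0x57

Only C4 changed, to 0x49. In CFB, a change in C_i flips the same bit in P_i and garbles P_{i+1}. Decrypting the received ciphertext:
P1: E(K, 0xF9) = 0x18; 0x4F ⊕ 0x18 = 0x57.
P2: E(K, 0x4F) = 0xAA; 0xFF ⊕ 0xAA = 0x55.
P3: E(K, 0xFF) = 0x1A; 0xF3 ⊕ 0x1A = 0xE9.
P4: E(K, 0xF3) = 0x1E; 0x49 ⊕ 0x1E = 0x57.
Blocks that differ from the original plaintext: P4.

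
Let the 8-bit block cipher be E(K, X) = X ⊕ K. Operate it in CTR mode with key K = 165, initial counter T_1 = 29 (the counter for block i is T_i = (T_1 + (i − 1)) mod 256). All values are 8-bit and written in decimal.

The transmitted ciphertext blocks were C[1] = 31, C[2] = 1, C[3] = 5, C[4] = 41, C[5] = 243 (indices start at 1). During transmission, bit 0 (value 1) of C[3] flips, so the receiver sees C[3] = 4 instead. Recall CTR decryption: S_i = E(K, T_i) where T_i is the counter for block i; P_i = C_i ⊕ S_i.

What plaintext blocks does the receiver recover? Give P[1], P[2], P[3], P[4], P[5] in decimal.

Only C[3] changed, to 4. In CTR, a change in C_i flips the same bit in P_i only; the keystream is unaffected. Decrypting the received ciphertext:
P[1]: T = 29, S = E(K, T) = 184; 31 ⊕ 184 = 167.
P[2]: T = 30, S = E(K, T) = 187; 1 ⊕ 187 = 186.
P[3]: T = 31, S = E(K, T) = 186; 4 ⊕ 186 = 190.
P[4]: T = 32, S = E(K, T) = 133; 41 ⊕ 133 = 172.
P[5]: T = 33, S = E(K, T) = 132; 243 ⊕ 132 = 119.
Blocks that differ from the original plaintext: P[3].

P[1] = 167, P[2] = 186, P[3] = 190, P[4] = 172, P[5] = 119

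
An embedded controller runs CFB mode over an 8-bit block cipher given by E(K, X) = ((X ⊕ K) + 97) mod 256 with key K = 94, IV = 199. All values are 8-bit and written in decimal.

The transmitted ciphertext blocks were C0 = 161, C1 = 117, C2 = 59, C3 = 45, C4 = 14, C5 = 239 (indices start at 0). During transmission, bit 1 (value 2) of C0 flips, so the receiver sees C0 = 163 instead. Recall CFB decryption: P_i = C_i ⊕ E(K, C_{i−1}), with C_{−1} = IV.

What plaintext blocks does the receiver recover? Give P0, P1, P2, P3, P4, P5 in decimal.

P0 = 89, P1 = 43, P2 = 183, P3 = 235, P4 = 218, P5 = 94

Only C0 changed, to 163. In CFB, a change in C_i flips the same bit in P_i and garbles P_{i+1}. Decrypting the received ciphertext:
P0: E(K, 199) = 250; 163 ⊕ 250 = 89.
P1: E(K, 163) = 94; 117 ⊕ 94 = 43.
P2: E(K, 117) = 140; 59 ⊕ 140 = 183.
P3: E(K, 59) = 198; 45 ⊕ 198 = 235.
P4: E(K, 45) = 212; 14 ⊕ 212 = 218.
P5: E(K, 14) = 177; 239 ⊕ 177 = 94.
Blocks that differ from the original plaintext: P0, P1.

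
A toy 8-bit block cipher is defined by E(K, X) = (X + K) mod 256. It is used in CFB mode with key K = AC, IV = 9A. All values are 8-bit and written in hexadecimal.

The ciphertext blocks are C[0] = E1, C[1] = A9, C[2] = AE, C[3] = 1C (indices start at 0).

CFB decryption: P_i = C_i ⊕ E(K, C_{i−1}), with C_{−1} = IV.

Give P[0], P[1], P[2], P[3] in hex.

P[0] = A7, P[1] = 24, P[2] = FB, P[3] = 46

P[0]: E(K, 9A) = 46; E1 ⊕ 46 = A7.
P[1]: E(K, E1) = 8D; A9 ⊕ 8D = 24.
P[2]: E(K, A9) = 55; AE ⊕ 55 = FB.
P[3]: E(K, AE) = 5A; 1C ⊕ 5A = 46.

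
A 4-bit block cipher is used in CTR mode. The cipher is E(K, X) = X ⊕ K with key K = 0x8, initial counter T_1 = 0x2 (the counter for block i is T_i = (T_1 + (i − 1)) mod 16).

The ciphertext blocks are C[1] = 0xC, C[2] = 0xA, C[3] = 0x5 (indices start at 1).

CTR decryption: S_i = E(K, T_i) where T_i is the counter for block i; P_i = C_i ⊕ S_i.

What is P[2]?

P[2] = 0x1

P[2]: T = 0x3, S = E(K, T) = 0xB; 0xA ⊕ 0xB = 0x1.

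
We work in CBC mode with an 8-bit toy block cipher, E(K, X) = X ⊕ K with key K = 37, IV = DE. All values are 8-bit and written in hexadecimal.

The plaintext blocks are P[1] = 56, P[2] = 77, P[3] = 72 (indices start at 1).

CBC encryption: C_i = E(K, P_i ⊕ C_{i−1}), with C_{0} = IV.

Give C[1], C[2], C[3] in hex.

C[1]: P[1] ⊕ DE = 88; E(K, 88) = BF.
C[2]: P[2] ⊕ BF = C8; E(K, C8) = FF.
C[3]: P[3] ⊕ FF = 8D; E(K, 8D) = BA.

C[1] = BF, C[2] = FF, C[3] = BA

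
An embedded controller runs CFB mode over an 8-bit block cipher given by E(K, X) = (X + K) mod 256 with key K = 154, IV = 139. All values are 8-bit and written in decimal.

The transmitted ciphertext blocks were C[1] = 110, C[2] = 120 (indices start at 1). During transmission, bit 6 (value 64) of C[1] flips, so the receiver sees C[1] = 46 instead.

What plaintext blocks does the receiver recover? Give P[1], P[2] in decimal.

P[1] = 11, P[2] = 176

CFB decryption: P_i = C_i ⊕ E(K, C_{i−1}), with C_{0} = IV.
Only C[1] changed, to 46. In CFB, a change in C_i flips the same bit in P_i and garbles P_{i+1}. Decrypting the received ciphertext:
P[1]: E(K, 139) = 37; 46 ⊕ 37 = 11.
P[2]: E(K, 46) = 200; 120 ⊕ 200 = 176.
Blocks that differ from the original plaintext: P[1], P[2].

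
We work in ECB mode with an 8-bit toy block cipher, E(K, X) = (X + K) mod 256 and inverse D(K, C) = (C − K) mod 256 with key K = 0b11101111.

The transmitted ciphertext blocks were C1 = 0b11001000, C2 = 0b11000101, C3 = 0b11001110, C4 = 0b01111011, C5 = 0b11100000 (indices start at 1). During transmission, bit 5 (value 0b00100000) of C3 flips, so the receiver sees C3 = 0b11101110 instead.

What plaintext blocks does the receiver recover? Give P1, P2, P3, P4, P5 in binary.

P1 = 0b11011001, P2 = 0b11010110, P3 = 0b11111111, P4 = 0b10001100, P5 = 0b11110001

ECB decryption: P_i = D(K, C_i).
Only C3 changed, to 0b11101110. In ECB, a change in C_i affects only P_i. Decrypting the received ciphertext:
P1: D(K, 0b11001000) = 0b11011001.
P2: D(K, 0b11000101) = 0b11010110.
P3: D(K, 0b11101110) = 0b11111111.
P4: D(K, 0b01111011) = 0b10001100.
P5: D(K, 0b11100000) = 0b11110001.
Blocks that differ from the original plaintext: P3.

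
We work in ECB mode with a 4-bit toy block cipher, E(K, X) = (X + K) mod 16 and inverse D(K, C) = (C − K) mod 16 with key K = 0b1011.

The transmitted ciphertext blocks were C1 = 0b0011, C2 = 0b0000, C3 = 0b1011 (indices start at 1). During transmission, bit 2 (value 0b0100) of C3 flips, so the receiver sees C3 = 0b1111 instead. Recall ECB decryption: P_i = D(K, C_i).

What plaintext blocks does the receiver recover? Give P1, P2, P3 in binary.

P1 = 0b1000, P2 = 0b0101, P3 = 0b0100

Only C3 changed, to 0b1111. In ECB, a change in C_i affects only P_i. Decrypting the received ciphertext:
P1: D(K, 0b0011) = 0b1000.
P2: D(K, 0b0000) = 0b0101.
P3: D(K, 0b1111) = 0b0100.
Blocks that differ from the original plaintext: P3.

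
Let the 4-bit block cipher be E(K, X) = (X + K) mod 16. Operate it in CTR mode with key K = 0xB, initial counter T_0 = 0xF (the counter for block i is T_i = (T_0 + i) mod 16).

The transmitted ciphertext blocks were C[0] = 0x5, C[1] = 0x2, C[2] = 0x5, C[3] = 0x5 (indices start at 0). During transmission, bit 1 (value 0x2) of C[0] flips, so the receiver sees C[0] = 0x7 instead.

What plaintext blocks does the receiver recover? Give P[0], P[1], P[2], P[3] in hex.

P[0] = 0xD, P[1] = 0x9, P[2] = 0x9, P[3] = 0x8

CTR decryption: S_i = E(K, T_i) where T_i is the counter for block i; P_i = C_i ⊕ S_i.
Only C[0] changed, to 0x7. In CTR, a change in C_i flips the same bit in P_i only; the keystream is unaffected. Decrypting the received ciphertext:
P[0]: T = 0xF, S = E(K, T) = 0xA; 0x7 ⊕ 0xA = 0xD.
P[1]: T = 0x0, S = E(K, T) = 0xB; 0x2 ⊕ 0xB = 0x9.
P[2]: T = 0x1, S = E(K, T) = 0xC; 0x5 ⊕ 0xC = 0x9.
P[3]: T = 0x2, S = E(K, T) = 0xD; 0x5 ⊕ 0xD = 0x8.
Blocks that differ from the original plaintext: P[0].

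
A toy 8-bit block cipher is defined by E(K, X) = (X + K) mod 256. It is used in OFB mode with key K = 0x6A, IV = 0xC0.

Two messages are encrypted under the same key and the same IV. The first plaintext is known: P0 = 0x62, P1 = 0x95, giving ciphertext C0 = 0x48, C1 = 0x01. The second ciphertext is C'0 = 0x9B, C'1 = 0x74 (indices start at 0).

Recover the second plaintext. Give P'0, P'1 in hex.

P'0 = 0xB1, P'1 = 0xE0

In OFB with a reused IV, both messages share the same keystream S_i, so C_i ⊕ C'_i = P_i ⊕ P'_i and thus P'_i = P_i ⊕ C_i ⊕ C'_i.
P'0: 0x62 ⊕ 0x48 ⊕ 0x9B = 0xB1.
P'1: 0x95 ⊕ 0x01 ⊕ 0x74 = 0xE0.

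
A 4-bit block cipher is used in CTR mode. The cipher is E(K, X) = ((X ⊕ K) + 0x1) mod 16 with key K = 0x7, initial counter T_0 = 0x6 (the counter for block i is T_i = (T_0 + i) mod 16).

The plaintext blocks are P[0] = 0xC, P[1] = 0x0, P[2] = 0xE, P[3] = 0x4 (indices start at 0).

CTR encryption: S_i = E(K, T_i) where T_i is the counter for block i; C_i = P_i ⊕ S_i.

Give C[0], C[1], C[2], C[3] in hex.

C[0] = 0xE, C[1] = 0x1, C[2] = 0xE, C[3] = 0xB

C[0]: T = 0x6, S = E(K, T) = 0x2; 0xC ⊕ 0x2 = 0xE.
C[1]: T = 0x7, S = E(K, T) = 0x1; 0x0 ⊕ 0x1 = 0x1.
C[2]: T = 0x8, S = E(K, T) = 0x0; 0xE ⊕ 0x0 = 0xE.
C[3]: T = 0x9, S = E(K, T) = 0xF; 0x4 ⊕ 0xF = 0xB.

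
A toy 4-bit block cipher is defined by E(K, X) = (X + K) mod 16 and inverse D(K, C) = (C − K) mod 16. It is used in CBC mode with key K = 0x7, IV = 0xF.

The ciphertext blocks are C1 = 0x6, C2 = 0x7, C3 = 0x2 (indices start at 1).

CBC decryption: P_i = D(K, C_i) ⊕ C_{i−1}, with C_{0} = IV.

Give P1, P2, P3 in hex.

P1 = 0x0, P2 = 0x6, P3 = 0xC

P1: D(K, 0x6) = 0xF; 0xF ⊕ 0xF = 0x0.
P2: D(K, 0x7) = 0x0; 0x0 ⊕ 0x6 = 0x6.
P3: D(K, 0x2) = 0xB; 0xB ⊕ 0x7 = 0xC.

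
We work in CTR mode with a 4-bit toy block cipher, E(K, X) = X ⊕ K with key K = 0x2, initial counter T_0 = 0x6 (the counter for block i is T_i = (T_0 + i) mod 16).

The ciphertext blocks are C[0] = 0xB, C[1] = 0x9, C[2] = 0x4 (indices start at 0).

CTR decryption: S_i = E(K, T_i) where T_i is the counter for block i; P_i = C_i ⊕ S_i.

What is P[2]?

P[2] = 0xE

P[2]: T = 0x8, S = E(K, T) = 0xA; 0x4 ⊕ 0xA = 0xE.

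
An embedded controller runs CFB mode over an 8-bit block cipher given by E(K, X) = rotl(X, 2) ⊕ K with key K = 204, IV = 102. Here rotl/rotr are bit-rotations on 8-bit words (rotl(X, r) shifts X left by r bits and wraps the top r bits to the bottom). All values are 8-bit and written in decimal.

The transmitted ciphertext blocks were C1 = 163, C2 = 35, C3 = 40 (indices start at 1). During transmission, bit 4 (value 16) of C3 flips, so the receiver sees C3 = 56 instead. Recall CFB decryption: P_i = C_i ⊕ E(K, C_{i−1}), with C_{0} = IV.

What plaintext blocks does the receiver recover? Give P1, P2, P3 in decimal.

P1 = 246, P2 = 97, P3 = 120

Only C3 changed, to 56. In CFB, a change in C_i flips the same bit in P_i and garbles P_{i+1}. Decrypting the received ciphertext:
P1: E(K, 102) = 85; 163 ⊕ 85 = 246.
P2: E(K, 163) = 66; 35 ⊕ 66 = 97.
P3: E(K, 35) = 64; 56 ⊕ 64 = 120.
Blocks that differ from the original plaintext: P3.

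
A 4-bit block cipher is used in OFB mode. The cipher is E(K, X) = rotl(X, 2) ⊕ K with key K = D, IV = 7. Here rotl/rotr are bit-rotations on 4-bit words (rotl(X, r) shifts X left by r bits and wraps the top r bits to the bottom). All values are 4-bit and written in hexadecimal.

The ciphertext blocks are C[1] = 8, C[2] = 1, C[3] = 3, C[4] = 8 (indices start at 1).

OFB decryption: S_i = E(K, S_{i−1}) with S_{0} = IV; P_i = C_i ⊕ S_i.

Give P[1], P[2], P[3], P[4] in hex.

P[1] = 8, P[2] = C, P[3] = 9, P[4] = F

P[1]: S = E(K, 7) = 0; 8 ⊕ 0 = 8.
P[2]: S = E(K, 0) = D; 1 ⊕ D = C.
P[3]: S = E(K, D) = A; 3 ⊕ A = 9.
P[4]: S = E(K, A) = 7; 8 ⊕ 7 = F.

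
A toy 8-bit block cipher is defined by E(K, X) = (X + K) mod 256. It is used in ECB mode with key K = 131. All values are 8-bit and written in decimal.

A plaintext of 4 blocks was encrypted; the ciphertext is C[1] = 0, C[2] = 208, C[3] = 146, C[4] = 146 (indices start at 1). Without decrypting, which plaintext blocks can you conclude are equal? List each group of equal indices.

ECB encrypts each block independently with the same key, so equal ciphertext blocks imply equal plaintext blocks.
C[3] = C[4] = 146, so P[3] = P[4].

P[3] = P[4]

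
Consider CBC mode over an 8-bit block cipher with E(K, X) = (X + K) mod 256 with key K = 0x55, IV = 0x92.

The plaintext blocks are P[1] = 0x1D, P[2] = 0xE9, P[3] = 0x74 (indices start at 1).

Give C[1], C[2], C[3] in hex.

C[1] = 0xE4, C[2] = 0x62, C[3] = 0x6B

CBC encryption: C_i = E(K, P_i ⊕ C_{i−1}), with C_{0} = IV.
C[1]: P[1] ⊕ 0x92 = 0x8F; E(K, 0x8F) = 0xE4.
C[2]: P[2] ⊕ 0xE4 = 0x0D; E(K, 0x0D) = 0x62.
C[3]: P[3] ⊕ 0x62 = 0x16; E(K, 0x16) = 0x6B.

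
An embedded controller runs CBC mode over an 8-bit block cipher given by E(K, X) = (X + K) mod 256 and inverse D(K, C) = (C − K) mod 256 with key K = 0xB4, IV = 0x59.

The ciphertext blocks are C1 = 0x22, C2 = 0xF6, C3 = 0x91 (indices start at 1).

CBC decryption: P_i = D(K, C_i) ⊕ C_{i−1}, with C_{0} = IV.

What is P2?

P2 = 0x60

P2: D(K, 0xF6) = 0x42; 0x42 ⊕ 0x22 = 0x60.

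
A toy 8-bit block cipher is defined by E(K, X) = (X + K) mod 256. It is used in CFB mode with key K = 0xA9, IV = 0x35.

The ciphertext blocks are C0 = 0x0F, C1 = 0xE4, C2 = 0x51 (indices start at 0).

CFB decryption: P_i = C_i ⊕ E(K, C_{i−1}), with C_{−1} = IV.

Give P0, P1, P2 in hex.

P0 = 0xD1, P1 = 0x5C, P2 = 0xDC

P0: E(K, 0x35) = 0xDE; 0x0F ⊕ 0xDE = 0xD1.
P1: E(K, 0x0F) = 0xB8; 0xE4 ⊕ 0xB8 = 0x5C.
P2: E(K, 0xE4) = 0x8D; 0x51 ⊕ 0x8D = 0xDC.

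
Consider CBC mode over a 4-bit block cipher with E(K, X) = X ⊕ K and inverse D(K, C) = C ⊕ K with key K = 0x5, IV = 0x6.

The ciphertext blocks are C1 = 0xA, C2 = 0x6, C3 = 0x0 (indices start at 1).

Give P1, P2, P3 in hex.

CBC decryption: P_i = D(K, C_i) ⊕ C_{i−1}, with C_{0} = IV.
P1: D(K, 0xA) = 0xF; 0xF ⊕ 0x6 = 0x9.
P2: D(K, 0x6) = 0x3; 0x3 ⊕ 0xA = 0x9.
P3: D(K, 0x0) = 0x5; 0x5 ⊕ 0x6 = 0x3.

P1 = 0x9, P2 = 0x9, P3 = 0x3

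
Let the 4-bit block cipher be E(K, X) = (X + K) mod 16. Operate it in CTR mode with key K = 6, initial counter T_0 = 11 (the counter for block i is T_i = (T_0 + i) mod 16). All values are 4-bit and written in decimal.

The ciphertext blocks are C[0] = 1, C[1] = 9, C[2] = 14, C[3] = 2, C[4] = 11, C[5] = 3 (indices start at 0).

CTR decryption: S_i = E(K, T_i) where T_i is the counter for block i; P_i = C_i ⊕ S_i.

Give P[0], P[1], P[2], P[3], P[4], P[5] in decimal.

P[0] = 0, P[1] = 11, P[2] = 13, P[3] = 6, P[4] = 14, P[5] = 5

P[0]: T = 11, S = E(K, T) = 1; 1 ⊕ 1 = 0.
P[1]: T = 12, S = E(K, T) = 2; 9 ⊕ 2 = 11.
P[2]: T = 13, S = E(K, T) = 3; 14 ⊕ 3 = 13.
P[3]: T = 14, S = E(K, T) = 4; 2 ⊕ 4 = 6.
P[4]: T = 15, S = E(K, T) = 5; 11 ⊕ 5 = 14.
P[5]: T = 0, S = E(K, T) = 6; 3 ⊕ 6 = 5.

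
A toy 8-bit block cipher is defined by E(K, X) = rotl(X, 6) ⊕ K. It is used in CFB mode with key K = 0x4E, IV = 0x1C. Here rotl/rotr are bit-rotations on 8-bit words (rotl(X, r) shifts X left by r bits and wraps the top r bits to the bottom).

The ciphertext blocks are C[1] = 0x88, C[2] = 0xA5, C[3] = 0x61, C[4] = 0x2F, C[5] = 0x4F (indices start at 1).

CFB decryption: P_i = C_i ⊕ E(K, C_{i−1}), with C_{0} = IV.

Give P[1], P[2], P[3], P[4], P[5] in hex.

P[1] = 0xC1, P[2] = 0xC9, P[3] = 0x46, P[4] = 0x39, P[5] = 0xCA

P[1]: E(K, 0x1C) = 0x49; 0x88 ⊕ 0x49 = 0xC1.
P[2]: E(K, 0x88) = 0x6C; 0xA5 ⊕ 0x6C = 0xC9.
P[3]: E(K, 0xA5) = 0x27; 0x61 ⊕ 0x27 = 0x46.
P[4]: E(K, 0x61) = 0x16; 0x2F ⊕ 0x16 = 0x39.
P[5]: E(K, 0x2F) = 0x85; 0x4F ⊕ 0x85 = 0xCA.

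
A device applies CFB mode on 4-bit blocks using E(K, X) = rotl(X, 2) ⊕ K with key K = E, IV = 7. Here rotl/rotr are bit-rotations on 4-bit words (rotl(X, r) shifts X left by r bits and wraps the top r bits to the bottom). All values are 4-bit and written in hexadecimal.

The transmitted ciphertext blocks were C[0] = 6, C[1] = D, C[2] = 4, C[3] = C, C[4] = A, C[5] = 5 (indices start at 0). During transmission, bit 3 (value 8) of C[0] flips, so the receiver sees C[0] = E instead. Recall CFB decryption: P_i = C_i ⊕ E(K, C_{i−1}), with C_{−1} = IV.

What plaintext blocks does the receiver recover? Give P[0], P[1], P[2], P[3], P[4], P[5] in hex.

P[0] = D, P[1] = 8, P[2] = D, P[3] = 3, P[4] = 7, P[5] = 1

Only C[0] changed, to E. In CFB, a change in C_i flips the same bit in P_i and garbles P_{i+1}. Decrypting the received ciphertext:
P[0]: E(K, 7) = 3; E ⊕ 3 = D.
P[1]: E(K, E) = 5; D ⊕ 5 = 8.
P[2]: E(K, D) = 9; 4 ⊕ 9 = D.
P[3]: E(K, 4) = F; C ⊕ F = 3.
P[4]: E(K, C) = D; A ⊕ D = 7.
P[5]: E(K, A) = 4; 5 ⊕ 4 = 1.
Blocks that differ from the original plaintext: P[0], P[1].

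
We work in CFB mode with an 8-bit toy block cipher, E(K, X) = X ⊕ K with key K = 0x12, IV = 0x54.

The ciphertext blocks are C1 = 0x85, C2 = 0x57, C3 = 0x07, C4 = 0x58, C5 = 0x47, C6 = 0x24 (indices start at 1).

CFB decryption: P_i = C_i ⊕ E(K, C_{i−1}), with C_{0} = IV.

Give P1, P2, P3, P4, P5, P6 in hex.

P1: E(K, 0x54) = 0x46; 0x85 ⊕ 0x46 = 0xC3.
P2: E(K, 0x85) = 0x97; 0x57 ⊕ 0x97 = 0xC0.
P3: E(K, 0x57) = 0x45; 0x07 ⊕ 0x45 = 0x42.
P4: E(K, 0x07) = 0x15; 0x58 ⊕ 0x15 = 0x4D.
P5: E(K, 0x58) = 0x4A; 0x47 ⊕ 0x4A = 0x0D.
P6: E(K, 0x47) = 0x55; 0x24 ⊕ 0x55 = 0x71.

P1 = 0xC3, P2 = 0xC0, P3 = 0x42, P4 = 0x4D, P5 = 0x0D, P6 = 0x71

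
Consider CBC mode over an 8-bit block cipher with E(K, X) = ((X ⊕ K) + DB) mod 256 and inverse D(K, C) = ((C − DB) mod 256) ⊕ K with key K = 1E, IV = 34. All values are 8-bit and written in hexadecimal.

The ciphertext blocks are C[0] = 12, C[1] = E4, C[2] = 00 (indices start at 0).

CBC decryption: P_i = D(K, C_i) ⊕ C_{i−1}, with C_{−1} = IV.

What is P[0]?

P[0]: D(K, 12) = 29; 29 ⊕ 34 = 1D.

P[0] = 1D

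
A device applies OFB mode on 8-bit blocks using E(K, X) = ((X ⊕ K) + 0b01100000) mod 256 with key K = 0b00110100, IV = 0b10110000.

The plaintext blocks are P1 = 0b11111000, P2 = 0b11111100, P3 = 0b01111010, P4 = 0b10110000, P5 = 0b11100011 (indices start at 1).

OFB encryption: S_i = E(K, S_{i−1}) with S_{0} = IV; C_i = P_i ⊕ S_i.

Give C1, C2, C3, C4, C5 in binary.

C1 = 0b00011100, C2 = 0b11001100, C3 = 0b00011110, C4 = 0b00000000, C5 = 0b00000111

C1: S = E(K, 0b10110000) = 0b11100100; 0b11111000 ⊕ 0b11100100 = 0b00011100.
C2: S = E(K, 0b11100100) = 0b00110000; 0b11111100 ⊕ 0b00110000 = 0b11001100.
C3: S = E(K, 0b00110000) = 0b01100100; 0b01111010 ⊕ 0b01100100 = 0b00011110.
C4: S = E(K, 0b01100100) = 0b10110000; 0b10110000 ⊕ 0b10110000 = 0b00000000.
C5: S = E(K, 0b10110000) = 0b11100100; 0b11100011 ⊕ 0b11100100 = 0b00000111.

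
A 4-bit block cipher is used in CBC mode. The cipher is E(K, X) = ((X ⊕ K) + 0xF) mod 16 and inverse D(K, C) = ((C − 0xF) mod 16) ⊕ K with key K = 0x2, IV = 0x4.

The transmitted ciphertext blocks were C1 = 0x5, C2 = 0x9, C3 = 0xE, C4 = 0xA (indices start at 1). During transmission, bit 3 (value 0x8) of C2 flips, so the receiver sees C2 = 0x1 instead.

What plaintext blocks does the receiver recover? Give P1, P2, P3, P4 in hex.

CBC decryption: P_i = D(K, C_i) ⊕ C_{i−1}, with C_{0} = IV.
Only C2 changed, to 0x1. In CBC, a change in C_i garbles P_i and flips the same bit in P_{i+1}. Decrypting the received ciphertext:
P1: D(K, 0x5) = 0x4; 0x4 ⊕ 0x4 = 0x0.
P2: D(K, 0x1) = 0x0; 0x0 ⊕ 0x5 = 0x5.
P3: D(K, 0xE) = 0xD; 0xD ⊕ 0x1 = 0xC.
P4: D(K, 0xA) = 0x9; 0x9 ⊕ 0xE = 0x7.
Blocks that differ from the original plaintext: P2, P3.

P1 = 0x0, P2 = 0x5, P3 = 0xC, P4 = 0x7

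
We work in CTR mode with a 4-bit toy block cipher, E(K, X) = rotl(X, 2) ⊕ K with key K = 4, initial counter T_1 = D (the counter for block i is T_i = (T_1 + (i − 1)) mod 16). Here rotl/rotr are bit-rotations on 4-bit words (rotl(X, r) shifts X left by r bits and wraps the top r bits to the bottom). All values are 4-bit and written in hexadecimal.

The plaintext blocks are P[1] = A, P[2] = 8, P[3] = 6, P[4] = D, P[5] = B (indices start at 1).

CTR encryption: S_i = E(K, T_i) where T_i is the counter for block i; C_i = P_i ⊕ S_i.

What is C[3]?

C[3] = D

C[1]: T = D, S = E(K, T) = 3; A ⊕ 3 = 9.
C[2]: T = E, S = E(K, T) = F; 8 ⊕ F = 7.
C[3]: T = F, S = E(K, T) = B; 6 ⊕ B = D.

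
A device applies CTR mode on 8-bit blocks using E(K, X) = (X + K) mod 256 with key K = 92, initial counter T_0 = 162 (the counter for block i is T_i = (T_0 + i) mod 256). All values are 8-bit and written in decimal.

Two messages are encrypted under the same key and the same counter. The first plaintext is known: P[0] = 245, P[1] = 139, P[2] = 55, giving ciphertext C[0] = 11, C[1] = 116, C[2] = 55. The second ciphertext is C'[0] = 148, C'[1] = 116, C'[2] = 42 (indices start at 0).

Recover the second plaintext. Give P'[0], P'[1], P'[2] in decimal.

P'[0] = 106, P'[1] = 139, P'[2] = 42

In CTR with a reused counter, both messages share the same keystream S_i, so C_i ⊕ C'_i = P_i ⊕ P'_i and thus P'_i = P_i ⊕ C_i ⊕ C'_i.
P'[0]: 245 ⊕ 11 ⊕ 148 = 106.
P'[1]: 139 ⊕ 116 ⊕ 116 = 139.
P'[2]: 55 ⊕ 55 ⊕ 42 = 42.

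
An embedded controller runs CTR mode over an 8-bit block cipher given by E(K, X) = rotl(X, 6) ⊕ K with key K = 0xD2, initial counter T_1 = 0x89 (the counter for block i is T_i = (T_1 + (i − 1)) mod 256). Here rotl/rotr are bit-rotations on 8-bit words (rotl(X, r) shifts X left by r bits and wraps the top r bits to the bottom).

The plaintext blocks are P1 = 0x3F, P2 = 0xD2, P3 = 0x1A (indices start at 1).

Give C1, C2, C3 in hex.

CTR encryption: S_i = E(K, T_i) where T_i is the counter for block i; C_i = P_i ⊕ S_i.
C1: T = 0x89, S = E(K, T) = 0xB0; 0x3F ⊕ 0xB0 = 0x8F.
C2: T = 0x8A, S = E(K, T) = 0x70; 0xD2 ⊕ 0x70 = 0xA2.
C3: T = 0x8B, S = E(K, T) = 0x30; 0x1A ⊕ 0x30 = 0x2A.

C1 = 0x8F, C2 = 0xA2, C3 = 0x2A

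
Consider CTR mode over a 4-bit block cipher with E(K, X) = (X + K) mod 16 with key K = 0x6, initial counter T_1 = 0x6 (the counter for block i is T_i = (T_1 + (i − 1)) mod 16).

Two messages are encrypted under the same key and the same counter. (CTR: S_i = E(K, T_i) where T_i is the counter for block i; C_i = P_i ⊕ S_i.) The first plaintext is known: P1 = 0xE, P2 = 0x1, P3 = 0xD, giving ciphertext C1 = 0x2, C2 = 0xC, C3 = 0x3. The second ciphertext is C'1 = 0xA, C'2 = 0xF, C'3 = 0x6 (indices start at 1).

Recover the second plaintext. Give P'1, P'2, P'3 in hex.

In CTR with a reused counter, both messages share the same keystream S_i, so C_i ⊕ C'_i = P_i ⊕ P'_i and thus P'_i = P_i ⊕ C_i ⊕ C'_i.
P'1: 0xE ⊕ 0x2 ⊕ 0xA = 0x6.
P'2: 0x1 ⊕ 0xC ⊕ 0xF = 0x2.
P'3: 0xD ⊕ 0x3 ⊕ 0x6 = 0x8.

P'1 = 0x6, P'2 = 0x2, P'3 = 0x8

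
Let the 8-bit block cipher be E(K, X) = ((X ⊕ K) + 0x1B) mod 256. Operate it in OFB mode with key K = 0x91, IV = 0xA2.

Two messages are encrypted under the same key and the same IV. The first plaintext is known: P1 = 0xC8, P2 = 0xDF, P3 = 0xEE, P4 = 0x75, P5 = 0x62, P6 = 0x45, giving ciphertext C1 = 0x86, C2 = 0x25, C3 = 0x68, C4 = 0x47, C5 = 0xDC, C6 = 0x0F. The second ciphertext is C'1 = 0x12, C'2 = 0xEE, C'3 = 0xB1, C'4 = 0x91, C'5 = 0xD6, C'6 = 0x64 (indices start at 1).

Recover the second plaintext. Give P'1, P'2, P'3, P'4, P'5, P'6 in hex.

P'1 = 0x5C, P'2 = 0x14, P'3 = 0x37, P'4 = 0xA3, P'5 = 0x68, P'6 = 0x2E

In OFB with a reused IV, both messages share the same keystream S_i, so C_i ⊕ C'_i = P_i ⊕ P'_i and thus P'_i = P_i ⊕ C_i ⊕ C'_i.
P'1: 0xC8 ⊕ 0x86 ⊕ 0x12 = 0x5C.
P'2: 0xDF ⊕ 0x25 ⊕ 0xEE = 0x14.
P'3: 0xEE ⊕ 0x68 ⊕ 0xB1 = 0x37.
P'4: 0x75 ⊕ 0x47 ⊕ 0x91 = 0xA3.
P'5: 0x62 ⊕ 0xDC ⊕ 0xD6 = 0x68.
P'6: 0x45 ⊕ 0x0F ⊕ 0x64 = 0x2E.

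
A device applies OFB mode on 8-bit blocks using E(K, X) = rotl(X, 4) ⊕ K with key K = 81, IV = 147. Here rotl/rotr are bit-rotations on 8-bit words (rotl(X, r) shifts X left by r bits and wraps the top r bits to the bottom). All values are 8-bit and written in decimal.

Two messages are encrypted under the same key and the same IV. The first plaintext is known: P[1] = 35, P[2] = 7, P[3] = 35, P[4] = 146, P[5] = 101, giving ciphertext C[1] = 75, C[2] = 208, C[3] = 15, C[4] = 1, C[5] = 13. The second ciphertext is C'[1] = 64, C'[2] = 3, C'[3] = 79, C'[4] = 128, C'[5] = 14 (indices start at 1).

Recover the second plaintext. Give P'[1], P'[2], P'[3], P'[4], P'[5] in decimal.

In OFB with a reused IV, both messages share the same keystream S_i, so C_i ⊕ C'_i = P_i ⊕ P'_i and thus P'_i = P_i ⊕ C_i ⊕ C'_i.
P'[1]: 35 ⊕ 75 ⊕ 64 = 40.
P'[2]: 7 ⊕ 208 ⊕ 3 = 212.
P'[3]: 35 ⊕ 15 ⊕ 79 = 99.
P'[4]: 146 ⊕ 1 ⊕ 128 = 19.
P'[5]: 101 ⊕ 13 ⊕ 14 = 102.

P'[1] = 40, P'[2] = 212, P'[3] = 99, P'[4] = 19, P'[5] = 102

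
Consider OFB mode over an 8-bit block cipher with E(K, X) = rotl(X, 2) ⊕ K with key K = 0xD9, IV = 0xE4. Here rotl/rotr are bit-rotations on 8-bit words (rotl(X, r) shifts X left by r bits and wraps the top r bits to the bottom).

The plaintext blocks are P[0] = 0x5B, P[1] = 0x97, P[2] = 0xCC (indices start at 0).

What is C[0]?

C[0] = 0x11

OFB encryption: S_i = E(K, S_{i−1}) with S_{−1} = IV; C_i = P_i ⊕ S_i.
C[0]: S = E(K, 0xE4) = 0x4A; 0x5B ⊕ 0x4A = 0x11.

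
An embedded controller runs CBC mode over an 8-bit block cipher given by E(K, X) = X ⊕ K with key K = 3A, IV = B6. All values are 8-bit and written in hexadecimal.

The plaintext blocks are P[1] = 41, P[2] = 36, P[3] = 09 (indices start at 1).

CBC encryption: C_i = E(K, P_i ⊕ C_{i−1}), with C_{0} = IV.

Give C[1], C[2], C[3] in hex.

C[1] = CD, C[2] = C1, C[3] = F2

C[1]: P[1] ⊕ B6 = F7; E(K, F7) = CD.
C[2]: P[2] ⊕ CD = FB; E(K, FB) = C1.
C[3]: P[3] ⊕ C1 = C8; E(K, C8) = F2.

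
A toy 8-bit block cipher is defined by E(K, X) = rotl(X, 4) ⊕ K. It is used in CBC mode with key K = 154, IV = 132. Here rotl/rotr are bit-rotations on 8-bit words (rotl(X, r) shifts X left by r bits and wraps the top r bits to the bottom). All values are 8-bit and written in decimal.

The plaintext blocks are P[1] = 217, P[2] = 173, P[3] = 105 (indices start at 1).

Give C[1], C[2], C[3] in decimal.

C[1] = 79, C[2] = 180, C[3] = 71

CBC encryption: C_i = E(K, P_i ⊕ C_{i−1}), with C_{0} = IV.
C[1]: P[1] ⊕ 132 = 93; E(K, 93) = 79.
C[2]: P[2] ⊕ 79 = 226; E(K, 226) = 180.
C[3]: P[3] ⊕ 180 = 221; E(K, 221) = 71.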